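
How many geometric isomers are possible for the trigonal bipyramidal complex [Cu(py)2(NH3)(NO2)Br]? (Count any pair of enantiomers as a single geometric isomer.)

Exhaustive case analysis gives 7 geometric isomers.

7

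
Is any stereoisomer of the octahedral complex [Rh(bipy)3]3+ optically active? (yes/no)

An octahedron has six vertices in three trans pairs; every non-trans pair is cis.
Each bipy is bidentate and must span two cis positions.
Only one geometric arrangement is possible; it has no improper symmetry element, so it exists as a pair of enantiomers (2 stereoisomers).

yes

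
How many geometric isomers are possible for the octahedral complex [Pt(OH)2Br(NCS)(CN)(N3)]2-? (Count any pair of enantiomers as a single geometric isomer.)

Systematic enumeration (placing each ligand type in turn and discarding arrangements equivalent by rotation or reflection) gives 9 geometric isomers.

9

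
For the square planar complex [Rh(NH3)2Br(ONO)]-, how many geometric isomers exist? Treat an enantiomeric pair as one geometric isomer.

2

A square has two trans pairs of vertices; adjacent vertices are cis.
Systematic placement gives 2 geometric isomers: NH3 cis; NH3 trans.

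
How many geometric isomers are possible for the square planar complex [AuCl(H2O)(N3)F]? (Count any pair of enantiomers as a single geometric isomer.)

A square has two trans pairs of vertices; adjacent vertices are cis.
The distinct arrangements are (3 in all): (Cl/H2O trans, F/N3 trans); (Cl/N3 trans, F/H2O trans); (Cl/F trans, H2O/N3 trans).

3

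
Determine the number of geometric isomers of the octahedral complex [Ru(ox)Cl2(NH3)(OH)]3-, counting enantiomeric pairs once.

The six octahedral sites form three mutually perpendicular trans pairs.
Each ox is bidentate and must span two cis positions.
Systematic placement gives 4 geometric isomers: Cl trans; Cl cis (3 arrangements, 2 chiral).

4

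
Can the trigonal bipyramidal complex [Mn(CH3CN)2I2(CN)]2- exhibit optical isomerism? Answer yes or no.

yes

Exhaustive case analysis gives 5 geometric isomers.
One of these lacks any improper symmetry element and so occurs as an enantiomeric pair, giving 5 + 1 = 6 stereoisomers in total.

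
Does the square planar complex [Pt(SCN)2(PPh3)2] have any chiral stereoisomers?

In a square planar complex each vertex has one trans partner and two cis neighbours.
The distinct arrangements are (2 in all): SCN cis; SCN trans.
Each arrangement has an internal mirror plane or centre of symmetry, so none is chiral.

no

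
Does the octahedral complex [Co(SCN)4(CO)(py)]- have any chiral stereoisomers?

The six octahedral sites form three mutually perpendicular trans pairs.
The distinct arrangements are (2 in all): CO and py mutually cis; CO and py mutually trans.
Each arrangement has an internal mirror plane or centre of symmetry, so none is chiral.

no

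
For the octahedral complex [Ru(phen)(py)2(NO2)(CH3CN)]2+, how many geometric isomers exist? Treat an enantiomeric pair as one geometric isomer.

4

The six octahedral sites form three mutually perpendicular trans pairs.
Each phen is bidentate and must span two cis positions.
The distinct arrangements are (4 in all): py cis (3 arrangements, 2 chiral); py trans.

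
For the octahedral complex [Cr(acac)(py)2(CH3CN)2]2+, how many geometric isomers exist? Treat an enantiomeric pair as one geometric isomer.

3

The six octahedral sites form three mutually perpendicular trans pairs.
Each acac is bidentate and must span two cis positions.
Working through the distinct placements yields 3 geometric isomers: py cis, CH3CN trans; py trans, CH3CN cis; py cis, CH3CN cis (chiral).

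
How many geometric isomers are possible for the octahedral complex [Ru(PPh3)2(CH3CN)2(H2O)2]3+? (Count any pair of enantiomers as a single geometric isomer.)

An octahedron has six vertices in three trans pairs; every non-trans pair is cis.
There are 5 geometric isomers: PPh3 trans, CH3CN trans, H2O trans; PPh3 cis, CH3CN trans, H2O cis; PPh3 trans, CH3CN cis, H2O cis; PPh3 cis, CH3CN cis, H2O cis (chiral); PPh3 cis, CH3CN cis, H2O trans.

5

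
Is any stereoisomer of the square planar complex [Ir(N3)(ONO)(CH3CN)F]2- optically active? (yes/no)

A square has two trans pairs of vertices; adjacent vertices are cis.
Systematic placement gives 3 geometric isomers: (CH3CN/N3 trans, F/ONO trans); (CH3CN/ONO trans, F/N3 trans); (CH3CN/F trans, N3/ONO trans).
Each arrangement has an internal mirror plane or centre of symmetry, so none is chiral.

no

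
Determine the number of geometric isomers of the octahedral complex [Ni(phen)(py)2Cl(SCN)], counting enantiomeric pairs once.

The six octahedral sites form three mutually perpendicular trans pairs.
Each phen is bidentate and must span two cis positions.
Systematic placement gives 4 geometric isomers: py cis (3 arrangements, 2 chiral); py trans.

4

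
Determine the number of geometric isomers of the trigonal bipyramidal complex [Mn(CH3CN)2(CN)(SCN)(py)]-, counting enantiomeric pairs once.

A trigonal bipyramid has two axial and three equatorial sites, which are chemically inequivalent.
Placing the ligands in turn and identifying arrangements related by rotation or reflection leaves 7 distinct geometric isomers.

7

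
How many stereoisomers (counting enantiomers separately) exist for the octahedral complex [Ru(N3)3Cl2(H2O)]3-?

An octahedron has six vertices in three trans pairs; every non-trans pair is cis.
Systematic placement gives 3 geometric isomers: N3 mer, Cl trans; N3 mer, Cl cis; N3 fac, Cl cis.
Each arrangement has an internal mirror plane or centre of symmetry, so none is chiral.

3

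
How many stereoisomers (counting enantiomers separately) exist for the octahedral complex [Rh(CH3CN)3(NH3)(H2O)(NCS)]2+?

In an octahedral complex each vertex has one trans partner and four cis neighbours.
The distinct arrangements are (4 in all): CH3CN mer (3 arrangements); CH3CN fac (chiral).
One of these lacks any improper symmetry element and so occurs as an enantiomeric pair, giving 4 + 1 = 5 stereoisomers in total.

5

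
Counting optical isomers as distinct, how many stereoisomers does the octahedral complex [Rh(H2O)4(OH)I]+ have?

An octahedron has six vertices in three trans pairs; every non-trans pair is cis.
The distinct arrangements are (2 in all): OH and I mutually trans; OH and I mutually cis.
Each arrangement has an internal mirror plane or centre of symmetry, so none is chiral.

2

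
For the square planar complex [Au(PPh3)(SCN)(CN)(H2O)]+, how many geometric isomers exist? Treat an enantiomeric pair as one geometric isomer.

A square has two trans pairs of vertices; adjacent vertices are cis.
Systematic placement gives 3 geometric isomers: (CN/PPh3 trans, H2O/SCN trans); (CN/SCN trans, H2O/PPh3 trans); (CN/H2O trans, PPh3/SCN trans).

3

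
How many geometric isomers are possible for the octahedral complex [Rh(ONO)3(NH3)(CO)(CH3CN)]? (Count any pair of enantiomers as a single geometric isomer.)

4

The six octahedral sites form three mutually perpendicular trans pairs.
The distinct arrangements are (4 in all): ONO mer (3 arrangements); ONO fac (chiral).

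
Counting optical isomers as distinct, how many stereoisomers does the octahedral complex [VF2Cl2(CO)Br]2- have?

The distinct arrangements are (6 in all): F trans, Cl trans; F cis, Cl cis (3 arrangements, 2 chiral); F trans, Cl cis; F cis, Cl trans.
Of these, 2 lack any improper symmetry element and so occur as enantiomeric pairs, giving 6 + 2 = 8 stereoisomers in total.

8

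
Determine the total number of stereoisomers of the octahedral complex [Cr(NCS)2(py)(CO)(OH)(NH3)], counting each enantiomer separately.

15

An octahedron has six vertices in three trans pairs; every non-trans pair is cis.
Placing the ligands in turn and identifying arrangements related by rotation or reflection leaves 9 distinct geometric isomers.
Of these, 6 lack any improper symmetry element and so occur as enantiomeric pairs, giving 9 + 6 = 15 stereoisomers in total.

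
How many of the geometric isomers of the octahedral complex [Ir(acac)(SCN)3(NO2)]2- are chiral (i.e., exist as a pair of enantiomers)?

In an octahedral complex each vertex has one trans partner and four cis neighbours.
Each acac is bidentate and must span two cis positions.
Working through the distinct placements yields 2 geometric isomers: SCN fac; SCN mer.
Each arrangement has an internal mirror plane or centre of symmetry, so none is chiral.

0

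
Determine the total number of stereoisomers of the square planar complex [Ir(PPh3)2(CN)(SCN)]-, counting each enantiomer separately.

A square has two trans pairs of vertices; adjacent vertices are cis.
The distinct arrangements are (2 in all): PPh3 cis; PPh3 trans.
Each arrangement has an internal mirror plane or centre of symmetry, so none is chiral.

2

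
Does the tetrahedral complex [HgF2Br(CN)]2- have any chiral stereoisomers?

no

In a tetrahedral complex all four positions are equivalent and every pair of ligands is adjacent — there is no cis/trans distinction.
Only one geometric arrangement is possible.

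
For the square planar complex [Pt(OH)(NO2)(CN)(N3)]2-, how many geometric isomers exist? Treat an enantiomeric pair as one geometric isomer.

There are 3 geometric isomers: (CN/NO2 trans, N3/OH trans); (CN/OH trans, N3/NO2 trans); (CN/N3 trans, NO2/OH trans).

3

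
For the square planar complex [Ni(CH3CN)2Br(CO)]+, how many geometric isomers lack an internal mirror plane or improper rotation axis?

0

The distinct arrangements are (2 in all): CH3CN cis; CH3CN trans.
Each arrangement has an internal mirror plane or centre of symmetry, so none is chiral.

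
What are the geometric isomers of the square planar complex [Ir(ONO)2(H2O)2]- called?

cis and trans

Systematic placement gives 2 geometric isomers: ONO cis; ONO trans.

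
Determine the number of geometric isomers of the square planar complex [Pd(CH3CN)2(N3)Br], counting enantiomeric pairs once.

In a square planar complex each vertex has one trans partner and two cis neighbours.
The distinct arrangements are (2 in all): CH3CN cis; CH3CN trans.

2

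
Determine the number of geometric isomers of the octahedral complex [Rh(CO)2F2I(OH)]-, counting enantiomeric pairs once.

An octahedron has six vertices in three trans pairs; every non-trans pair is cis.
The distinct arrangements are (6 in all): CO trans, F trans; CO trans, F cis; CO cis, F cis (3 arrangements, 2 chiral); CO cis, F trans.

6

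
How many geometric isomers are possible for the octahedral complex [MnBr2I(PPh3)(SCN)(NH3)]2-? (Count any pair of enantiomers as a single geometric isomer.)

9

An octahedron has six vertices in three trans pairs; every non-trans pair is cis.
Placing the ligands in turn and identifying arrangements related by rotation or reflection leaves 9 distinct geometric isomers.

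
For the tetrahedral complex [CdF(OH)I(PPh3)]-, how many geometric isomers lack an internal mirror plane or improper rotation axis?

1

In a tetrahedral complex all four positions are equivalent and every pair of ligands is adjacent — there is no cis/trans distinction.
Only one geometric arrangement is possible; it has no improper symmetry element, so it exists as a pair of enantiomers (2 stereoisomers).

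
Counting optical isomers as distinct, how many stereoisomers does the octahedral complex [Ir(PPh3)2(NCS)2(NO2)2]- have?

An octahedron has six vertices in three trans pairs; every non-trans pair is cis.
There are 5 geometric isomers: PPh3 trans, NCS trans, NO2 trans; PPh3 cis, NCS trans, NO2 cis; PPh3 trans, NCS cis, NO2 cis; PPh3 cis, NCS cis, NO2 cis (chiral); PPh3 cis, NCS cis, NO2 trans.
One of these lacks any improper symmetry element and so occurs as an enantiomeric pair, giving 5 + 1 = 6 stereoisomers in total.

6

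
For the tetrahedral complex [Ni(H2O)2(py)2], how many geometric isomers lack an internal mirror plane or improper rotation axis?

All four vertices of a tetrahedron are equivalent and mutually adjacent, so cis/trans isomerism cannot arise.
Only one geometric arrangement is possible.

0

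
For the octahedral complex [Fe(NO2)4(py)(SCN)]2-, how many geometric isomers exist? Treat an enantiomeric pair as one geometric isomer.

Working through the distinct placements yields 2 geometric isomers: py and SCN mutually trans; py and SCN mutually cis.

2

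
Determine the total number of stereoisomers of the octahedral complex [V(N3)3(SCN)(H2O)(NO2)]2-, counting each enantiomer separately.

The distinct arrangements are (4 in all): N3 mer (3 arrangements); N3 fac (chiral).
One of these lacks any improper symmetry element and so occurs as an enantiomeric pair, giving 4 + 1 = 5 stereoisomers in total.

5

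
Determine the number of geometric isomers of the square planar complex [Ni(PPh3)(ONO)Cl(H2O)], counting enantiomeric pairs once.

In a square planar complex each vertex has one trans partner and two cis neighbours.
The distinct arrangements are (3 in all): (Cl/ONO trans, H2O/PPh3 trans); (Cl/PPh3 trans, H2O/ONO trans); (Cl/H2O trans, ONO/PPh3 trans).

3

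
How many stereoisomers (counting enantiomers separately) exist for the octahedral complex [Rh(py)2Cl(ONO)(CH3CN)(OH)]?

The six octahedral sites form three mutually perpendicular trans pairs.
Exhaustive case analysis gives 9 geometric isomers.
Of these, 6 lack any improper symmetry element and so occur as enantiomeric pairs, giving 9 + 6 = 15 stereoisomers in total.

15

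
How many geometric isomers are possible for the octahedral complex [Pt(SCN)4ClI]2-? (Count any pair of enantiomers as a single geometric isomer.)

The six octahedral sites form three mutually perpendicular trans pairs.
Working through the distinct placements yields 2 geometric isomers: Cl and I mutually trans; Cl and I mutually cis.

2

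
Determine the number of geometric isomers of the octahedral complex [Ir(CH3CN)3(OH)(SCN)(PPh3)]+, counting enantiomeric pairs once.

4

An octahedron has six vertices in three trans pairs; every non-trans pair is cis.
There are 4 geometric isomers: CH3CN mer (3 arrangements); CH3CN fac (chiral).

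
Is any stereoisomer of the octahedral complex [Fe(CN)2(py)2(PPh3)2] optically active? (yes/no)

yes

Working through the distinct placements yields 5 geometric isomers: CN trans, py trans, PPh3 trans; CN trans, py cis, PPh3 cis; CN cis, py trans, PPh3 cis; CN cis, py cis, PPh3 cis (chiral); CN cis, py cis, PPh3 trans.
One of these lacks any improper symmetry element and so occurs as an enantiomeric pair, giving 5 + 1 = 6 stereoisomers in total.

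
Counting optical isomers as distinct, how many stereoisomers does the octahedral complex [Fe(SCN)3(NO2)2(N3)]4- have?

Working through the distinct placements yields 3 geometric isomers: SCN mer, NO2 cis; SCN mer, NO2 trans; SCN fac, NO2 cis.
Each arrangement has an internal mirror plane or centre of symmetry, so none is chiral.

3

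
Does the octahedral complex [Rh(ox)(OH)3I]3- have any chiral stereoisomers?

Each ox is bidentate and must span two cis positions.
There are 2 geometric isomers: OH fac; OH mer.
Each arrangement has an internal mirror plane or centre of symmetry, so none is chiral.

no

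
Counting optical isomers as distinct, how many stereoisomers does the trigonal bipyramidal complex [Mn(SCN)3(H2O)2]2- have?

3

Systematic placement gives 3 geometric isomers: H2O both axial; H2O one axial, one equatorial; H2O both equatorial.
Each arrangement has an internal mirror plane or centre of symmetry, so none is chiral.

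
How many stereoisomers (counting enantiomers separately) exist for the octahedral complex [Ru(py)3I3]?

2

In an octahedral complex each vertex has one trans partner and four cis neighbours.
There are 2 geometric isomers: py mer; py fac.
Each arrangement has an internal mirror plane or centre of symmetry, so none is chiral.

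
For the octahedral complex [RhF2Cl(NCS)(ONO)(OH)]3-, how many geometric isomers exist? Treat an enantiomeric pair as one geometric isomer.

9

Exhaustive case analysis gives 9 geometric isomers.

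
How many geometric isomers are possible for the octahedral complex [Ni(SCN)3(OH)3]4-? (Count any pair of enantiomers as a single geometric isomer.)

2

The six octahedral sites form three mutually perpendicular trans pairs.
Systematic placement gives 2 geometric isomers: SCN mer; SCN fac.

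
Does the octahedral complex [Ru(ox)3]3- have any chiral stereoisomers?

yes

The six octahedral sites form three mutually perpendicular trans pairs.
Each ox is bidentate and must span two cis positions.
Only one geometric arrangement is possible; it has no improper symmetry element, so it exists as a pair of enantiomers (2 stereoisomers).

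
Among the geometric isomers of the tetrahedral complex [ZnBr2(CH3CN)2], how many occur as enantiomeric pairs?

Only one geometric arrangement is possible.

0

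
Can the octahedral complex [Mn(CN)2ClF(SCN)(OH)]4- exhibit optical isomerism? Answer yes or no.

yes

The six octahedral sites form three mutually perpendicular trans pairs.
Systematic enumeration (placing each ligand type in turn and discarding arrangements equivalent by rotation or reflection) gives 9 geometric isomers.
Of these, 6 lack any improper symmetry element and so occur as enantiomeric pairs, giving 9 + 6 = 15 stereoisomers in total.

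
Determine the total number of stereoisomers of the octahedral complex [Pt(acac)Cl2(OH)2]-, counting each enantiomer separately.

4

An octahedron has six vertices in three trans pairs; every non-trans pair is cis.
Each acac is bidentate and must span two cis positions.
There are 3 geometric isomers: Cl trans, OH cis; Cl cis, OH cis (chiral); Cl cis, OH trans.
One of these lacks any improper symmetry element and so occurs as an enantiomeric pair, giving 3 + 1 = 4 stereoisomers in total.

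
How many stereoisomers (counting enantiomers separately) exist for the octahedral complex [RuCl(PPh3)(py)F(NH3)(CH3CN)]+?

In an octahedral complex each vertex has one trans partner and four cis neighbours.
Systematic enumeration (placing each ligand type in turn and discarding arrangements equivalent by rotation or reflection) gives 15 geometric isomers.
Of these, 15 lack any improper symmetry element and so occur as enantiomeric pairs, giving 15 + 15 = 30 stereoisomers in total.

30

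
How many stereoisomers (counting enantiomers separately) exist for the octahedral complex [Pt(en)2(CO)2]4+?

3

Each en is bidentate and must span two cis positions.
There are 2 geometric isomers: CO trans; CO cis (chiral).
One of these lacks any improper symmetry element and so occurs as an enantiomeric pair, giving 2 + 1 = 3 stereoisomers in total.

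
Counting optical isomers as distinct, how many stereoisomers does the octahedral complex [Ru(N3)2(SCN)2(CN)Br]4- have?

8

In an octahedral complex each vertex has one trans partner and four cis neighbours.
Systematic placement gives 6 geometric isomers: N3 trans, SCN trans; N3 cis, SCN cis (3 arrangements, 2 chiral); N3 cis, SCN trans; N3 trans, SCN cis.
Of these, 2 lack any improper symmetry element and so occur as enantiomeric pairs, giving 6 + 2 = 8 stereoisomers in total.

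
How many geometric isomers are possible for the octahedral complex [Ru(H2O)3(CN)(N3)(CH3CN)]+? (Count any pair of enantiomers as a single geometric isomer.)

An octahedron has six vertices in three trans pairs; every non-trans pair is cis.
There are 4 geometric isomers: H2O mer (3 arrangements); H2O fac (chiral).

4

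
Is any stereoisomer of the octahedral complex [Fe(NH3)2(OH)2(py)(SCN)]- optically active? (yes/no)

The six octahedral sites form three mutually perpendicular trans pairs.
There are 6 geometric isomers: NH3 trans, OH trans; NH3 trans, OH cis; NH3 cis, OH cis (3 arrangements, 2 chiral); NH3 cis, OH trans.
Of these, 2 lack any improper symmetry element and so occur as enantiomeric pairs, giving 6 + 2 = 8 stereoisomers in total.

yes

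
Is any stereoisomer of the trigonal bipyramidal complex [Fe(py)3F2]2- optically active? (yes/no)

A trigonal bipyramid has two axial and three equatorial sites, which are chemically inequivalent.
There are 3 geometric isomers: F both axial; F one axial, one equatorial; F both equatorial.
Each arrangement has an internal mirror plane or centre of symmetry, so none is chiral.

no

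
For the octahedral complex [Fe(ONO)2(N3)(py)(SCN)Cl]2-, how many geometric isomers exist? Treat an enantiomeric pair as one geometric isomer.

Placing the ligands in turn and identifying arrangements related by rotation or reflection leaves 9 distinct geometric isomers.

9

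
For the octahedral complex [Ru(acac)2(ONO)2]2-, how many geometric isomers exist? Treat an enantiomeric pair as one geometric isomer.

The six octahedral sites form three mutually perpendicular trans pairs.
Each acac is bidentate and must span two cis positions.
The distinct arrangements are (2 in all): ONO trans; ONO cis (chiral).

2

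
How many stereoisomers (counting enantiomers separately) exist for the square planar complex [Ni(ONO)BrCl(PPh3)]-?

3

In a square planar complex each vertex has one trans partner and two cis neighbours.
The distinct arrangements are (3 in all): (Br/ONO trans, Cl/PPh3 trans); (Br/PPh3 trans, Cl/ONO trans); (Br/Cl trans, ONO/PPh3 trans).
Each arrangement has an internal mirror plane or centre of symmetry, so none is chiral.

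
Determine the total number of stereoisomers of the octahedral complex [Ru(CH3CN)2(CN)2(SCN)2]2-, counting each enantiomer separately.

There are 5 geometric isomers: CH3CN trans, CN trans, SCN trans; CH3CN trans, CN cis, SCN cis; CH3CN cis, CN cis, SCN trans; CH3CN cis, CN cis, SCN cis (chiral); CH3CN cis, CN trans, SCN cis.
One of these lacks any improper symmetry element and so occurs as an enantiomeric pair, giving 5 + 1 = 6 stereoisomers in total.

6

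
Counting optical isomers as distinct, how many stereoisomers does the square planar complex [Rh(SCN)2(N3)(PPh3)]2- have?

2

In a square planar complex each vertex has one trans partner and two cis neighbours.
There are 2 geometric isomers: SCN cis; SCN trans.
Each arrangement has an internal mirror plane or centre of symmetry, so none is chiral.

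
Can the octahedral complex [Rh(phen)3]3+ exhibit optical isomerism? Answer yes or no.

The six octahedral sites form three mutually perpendicular trans pairs.
Each phen is bidentate and must span two cis positions.
Only one geometric arrangement is possible; it has no improper symmetry element, so it exists as a pair of enantiomers (2 stereoisomers).

yes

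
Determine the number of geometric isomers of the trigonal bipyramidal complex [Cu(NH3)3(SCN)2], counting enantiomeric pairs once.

In a trigonal bipyramid the two axial positions differ from the three equatorial ones.
Working through the distinct placements yields 3 geometric isomers: SCN both equatorial; SCN one axial, one equatorial; SCN both axial.

3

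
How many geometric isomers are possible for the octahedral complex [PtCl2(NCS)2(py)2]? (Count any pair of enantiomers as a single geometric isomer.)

5

The six octahedral sites form three mutually perpendicular trans pairs.
Working through the distinct placements yields 5 geometric isomers: Cl trans, NCS trans, py trans; Cl trans, NCS cis, py cis; Cl cis, NCS cis, py trans; Cl cis, NCS cis, py cis (chiral); Cl cis, NCS trans, py cis.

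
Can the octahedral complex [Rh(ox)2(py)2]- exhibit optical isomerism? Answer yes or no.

Each ox is bidentate and must span two cis positions.
Systematic placement gives 2 geometric isomers: py trans; py cis (chiral).
One of these lacks any improper symmetry element and so occurs as an enantiomeric pair, giving 2 + 1 = 3 stereoisomers in total.

yes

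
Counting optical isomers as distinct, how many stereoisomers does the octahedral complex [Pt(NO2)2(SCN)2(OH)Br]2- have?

8

The distinct arrangements are (6 in all): NO2 cis, SCN trans; NO2 cis, SCN cis (3 arrangements, 2 chiral); NO2 trans, SCN trans; NO2 trans, SCN cis.
Of these, 2 lack any improper symmetry element and so occur as enantiomeric pairs, giving 6 + 2 = 8 stereoisomers in total.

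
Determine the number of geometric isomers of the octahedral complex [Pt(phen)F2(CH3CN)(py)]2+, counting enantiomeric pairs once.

An octahedron has six vertices in three trans pairs; every non-trans pair is cis.
Each phen is bidentate and must span two cis positions.
There are 4 geometric isomers: F cis (3 arrangements, 2 chiral); F trans.

4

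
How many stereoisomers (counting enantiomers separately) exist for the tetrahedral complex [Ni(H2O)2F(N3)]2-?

All four vertices of a tetrahedron are equivalent and mutually adjacent, so cis/trans isomerism cannot arise.
Only one geometric arrangement is possible.

1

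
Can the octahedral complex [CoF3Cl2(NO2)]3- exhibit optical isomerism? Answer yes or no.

no

The six octahedral sites form three mutually perpendicular trans pairs.
The distinct arrangements are (3 in all): F mer, Cl trans; F fac, Cl cis; F mer, Cl cis.
Each arrangement has an internal mirror plane or centre of symmetry, so none is chiral.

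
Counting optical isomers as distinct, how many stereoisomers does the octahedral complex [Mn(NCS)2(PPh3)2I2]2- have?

6

Working through the distinct placements yields 5 geometric isomers: NCS trans, PPh3 trans, I trans; NCS cis, PPh3 cis, I trans; NCS cis, PPh3 trans, I cis; NCS cis, PPh3 cis, I cis (chiral); NCS trans, PPh3 cis, I cis.
One of these lacks any improper symmetry element and so occurs as an enantiomeric pair, giving 5 + 1 = 6 stereoisomers in total.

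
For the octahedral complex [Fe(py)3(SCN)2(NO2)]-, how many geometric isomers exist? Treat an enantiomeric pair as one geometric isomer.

An octahedron has six vertices in three trans pairs; every non-trans pair is cis.
Working through the distinct placements yields 3 geometric isomers: py mer, SCN cis; py mer, SCN trans; py fac, SCN cis.

3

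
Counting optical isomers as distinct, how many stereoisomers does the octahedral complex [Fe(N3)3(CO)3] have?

2

An octahedron has six vertices in three trans pairs; every non-trans pair is cis.
Working through the distinct placements yields 2 geometric isomers: N3 mer; N3 fac.
Each arrangement has an internal mirror plane or centre of symmetry, so none is chiral.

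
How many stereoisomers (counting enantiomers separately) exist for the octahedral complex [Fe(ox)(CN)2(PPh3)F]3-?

An octahedron has six vertices in three trans pairs; every non-trans pair is cis.
Each ox is bidentate and must span two cis positions.
There are 4 geometric isomers: CN trans; CN cis (3 arrangements, 2 chiral).
Of these, 2 lack any improper symmetry element and so occur as enantiomeric pairs, giving 4 + 2 = 6 stereoisomers in total.

6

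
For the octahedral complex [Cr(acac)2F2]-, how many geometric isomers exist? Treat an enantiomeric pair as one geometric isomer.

2

The six octahedral sites form three mutually perpendicular trans pairs.
Each acac is bidentate and must span two cis positions.
Systematic placement gives 2 geometric isomers: F trans; F cis (chiral).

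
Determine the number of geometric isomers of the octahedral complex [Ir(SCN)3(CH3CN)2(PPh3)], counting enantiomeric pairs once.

An octahedron has six vertices in three trans pairs; every non-trans pair is cis.
Systematic placement gives 3 geometric isomers: SCN mer, CH3CN trans; SCN mer, CH3CN cis; SCN fac, CH3CN cis.

3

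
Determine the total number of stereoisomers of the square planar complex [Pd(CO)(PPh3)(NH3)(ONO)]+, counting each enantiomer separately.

3

There are 3 geometric isomers: (CO/ONO trans, NH3/PPh3 trans); (CO/PPh3 trans, NH3/ONO trans); (CO/NH3 trans, ONO/PPh3 trans).
Each arrangement has an internal mirror plane or centre of symmetry, so none is chiral.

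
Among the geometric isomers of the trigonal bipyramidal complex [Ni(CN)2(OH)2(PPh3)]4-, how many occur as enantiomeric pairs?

1

In a trigonal bipyramid the two axial positions differ from the three equatorial ones.
Placing the ligands in turn and identifying arrangements related by rotation or reflection leaves 5 distinct geometric isomers.
One of these lacks any improper symmetry element and so occurs as an enantiomeric pair, giving 5 + 1 = 6 stereoisomers in total.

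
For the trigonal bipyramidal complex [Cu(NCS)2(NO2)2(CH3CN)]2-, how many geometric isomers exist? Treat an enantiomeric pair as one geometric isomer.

A trigonal bipyramid has two axial and three equatorial sites, which are chemically inequivalent.
Placing the ligands in turn and identifying arrangements related by rotation or reflection leaves 5 distinct geometric isomers.

5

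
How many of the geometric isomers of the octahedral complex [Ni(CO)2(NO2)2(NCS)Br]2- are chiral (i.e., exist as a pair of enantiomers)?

There are 6 geometric isomers: CO cis, NO2 trans; CO cis, NO2 cis (3 arrangements, 2 chiral); CO trans, NO2 trans; CO trans, NO2 cis.
Of these, 2 lack any improper symmetry element and so occur as enantiomeric pairs, giving 6 + 2 = 8 stereoisomers in total.

2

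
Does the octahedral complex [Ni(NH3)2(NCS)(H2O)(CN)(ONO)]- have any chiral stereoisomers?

yes

An octahedron has six vertices in three trans pairs; every non-trans pair is cis.
Systematic enumeration (placing each ligand type in turn and discarding arrangements equivalent by rotation or reflection) gives 9 geometric isomers.
Of these, 6 lack any improper symmetry element and so occur as enantiomeric pairs, giving 9 + 6 = 15 stereoisomers in total.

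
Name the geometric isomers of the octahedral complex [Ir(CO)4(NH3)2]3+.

cis and trans

An octahedron has six vertices in three trans pairs; every non-trans pair is cis.
The distinct arrangements are (2 in all): NH3 trans; NH3 cis.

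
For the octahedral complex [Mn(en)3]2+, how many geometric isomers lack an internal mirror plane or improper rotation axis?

1

An octahedron has six vertices in three trans pairs; every non-trans pair is cis.
Each en is bidentate and must span two cis positions.
Only one geometric arrangement is possible; it has no improper symmetry element, so it exists as a pair of enantiomers (2 stereoisomers).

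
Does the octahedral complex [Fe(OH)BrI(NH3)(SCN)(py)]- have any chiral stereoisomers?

An octahedron has six vertices in three trans pairs; every non-trans pair is cis.
Systematic enumeration (placing each ligand type in turn and discarding arrangements equivalent by rotation or reflection) gives 15 geometric isomers.
Of these, 15 lack any improper symmetry element and so occur as enantiomeric pairs, giving 15 + 15 = 30 stereoisomers in total.

yes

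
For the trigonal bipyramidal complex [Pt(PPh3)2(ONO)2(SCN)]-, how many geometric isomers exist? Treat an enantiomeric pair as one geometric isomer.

In a trigonal bipyramid the two axial positions differ from the three equatorial ones.
Systematic enumeration (placing each ligand type in turn and discarding arrangements equivalent by rotation or reflection) gives 5 geometric isomers.

5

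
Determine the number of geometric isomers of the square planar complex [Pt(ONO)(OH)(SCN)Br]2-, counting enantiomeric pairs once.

In a square planar complex each vertex has one trans partner and two cis neighbours.
There are 3 geometric isomers: (Br/ONO trans, OH/SCN trans); (Br/SCN trans, OH/ONO trans); (Br/OH trans, ONO/SCN trans).

3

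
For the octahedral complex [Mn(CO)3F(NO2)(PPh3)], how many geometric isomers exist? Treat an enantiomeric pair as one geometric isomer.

4

In an octahedral complex each vertex has one trans partner and four cis neighbours.
Working through the distinct placements yields 4 geometric isomers: CO mer (3 arrangements); CO fac (chiral).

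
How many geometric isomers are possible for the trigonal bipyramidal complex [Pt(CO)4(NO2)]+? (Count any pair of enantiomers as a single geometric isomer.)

A trigonal bipyramid has two axial and three equatorial sites, which are chemically inequivalent.
There are 2 geometric isomers: NO2 equatorial; NO2 axial.

2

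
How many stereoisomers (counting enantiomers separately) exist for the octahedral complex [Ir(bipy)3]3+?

2

Each bipy is bidentate and must span two cis positions.
Only one geometric arrangement is possible; it has no improper symmetry element, so it exists as a pair of enantiomers (2 stereoisomers).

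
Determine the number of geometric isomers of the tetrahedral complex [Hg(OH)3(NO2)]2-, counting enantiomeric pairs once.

In a tetrahedral complex all four positions are equivalent and every pair of ligands is adjacent — there is no cis/trans distinction.
Only one geometric arrangement is possible.

1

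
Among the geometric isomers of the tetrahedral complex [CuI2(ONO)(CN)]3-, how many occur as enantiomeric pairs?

0

In a tetrahedral complex all four positions are equivalent and every pair of ligands is adjacent — there is no cis/trans distinction.
Only one geometric arrangement is possible.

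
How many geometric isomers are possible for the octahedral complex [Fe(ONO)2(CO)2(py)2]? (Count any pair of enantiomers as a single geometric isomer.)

5

The six octahedral sites form three mutually perpendicular trans pairs.
Working through the distinct placements yields 5 geometric isomers: ONO trans, CO trans, py trans; ONO cis, CO trans, py cis; ONO cis, CO cis, py trans; ONO cis, CO cis, py cis (chiral); ONO trans, CO cis, py cis.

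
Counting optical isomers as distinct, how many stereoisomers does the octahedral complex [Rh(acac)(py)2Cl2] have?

4

Each acac is bidentate and must span two cis positions.
Systematic placement gives 3 geometric isomers: py cis, Cl trans; py trans, Cl cis; py cis, Cl cis (chiral).
One of these lacks any improper symmetry element and so occurs as an enantiomeric pair, giving 3 + 1 = 4 stereoisomers in total.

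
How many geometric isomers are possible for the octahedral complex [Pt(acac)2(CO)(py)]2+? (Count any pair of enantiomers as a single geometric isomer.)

2

In an octahedral complex each vertex has one trans partner and four cis neighbours.
Each acac is bidentate and must span two cis positions.
Systematic placement gives 2 geometric isomers: CO and py mutually cis (chiral); CO and py mutually trans.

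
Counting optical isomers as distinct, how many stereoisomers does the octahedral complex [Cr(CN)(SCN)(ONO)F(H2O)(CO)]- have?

Placing the ligands in turn and identifying arrangements related by rotation or reflection leaves 15 distinct geometric isomers.
Of these, 15 lack any improper symmetry element and so occur as enantiomeric pairs, giving 15 + 15 = 30 stereoisomers in total.

30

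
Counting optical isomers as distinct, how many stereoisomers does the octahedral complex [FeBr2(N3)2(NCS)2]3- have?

An octahedron has six vertices in three trans pairs; every non-trans pair is cis.
There are 5 geometric isomers: Br trans, N3 trans, NCS trans; Br trans, N3 cis, NCS cis; Br cis, N3 cis, NCS trans; Br cis, N3 cis, NCS cis (chiral); Br cis, N3 trans, NCS cis.
One of these lacks any improper symmetry element and so occurs as an enantiomeric pair, giving 5 + 1 = 6 stereoisomers in total.

6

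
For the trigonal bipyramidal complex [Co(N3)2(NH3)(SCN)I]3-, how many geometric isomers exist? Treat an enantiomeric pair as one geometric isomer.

7

A trigonal bipyramid has two axial and three equatorial sites, which are chemically inequivalent.
Placing the ligands in turn and identifying arrangements related by rotation or reflection leaves 7 distinct geometric isomers.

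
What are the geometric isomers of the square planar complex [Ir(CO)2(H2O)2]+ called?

cis and trans

A square has two trans pairs of vertices; adjacent vertices are cis.
There are 2 geometric isomers: CO cis; CO trans.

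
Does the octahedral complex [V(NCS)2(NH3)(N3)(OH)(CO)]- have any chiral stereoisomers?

The six octahedral sites form three mutually perpendicular trans pairs.
Systematic enumeration (placing each ligand type in turn and discarding arrangements equivalent by rotation or reflection) gives 9 geometric isomers.
Of these, 6 lack any improper symmetry element and so occur as enantiomeric pairs, giving 9 + 6 = 15 stereoisomers in total.

yes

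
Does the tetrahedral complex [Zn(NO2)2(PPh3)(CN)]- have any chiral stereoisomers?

All four vertices of a tetrahedron are equivalent and mutually adjacent, so cis/trans isomerism cannot arise.
Only one geometric arrangement is possible.

no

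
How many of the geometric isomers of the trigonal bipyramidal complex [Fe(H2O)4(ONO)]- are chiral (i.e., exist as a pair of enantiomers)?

0

The distinct arrangements are (2 in all): ONO equatorial; ONO axial.
Each arrangement has an internal mirror plane or centre of symmetry, so none is chiral.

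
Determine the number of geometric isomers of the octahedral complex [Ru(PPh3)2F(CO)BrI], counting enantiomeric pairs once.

Systematic enumeration (placing each ligand type in turn and discarding arrangements equivalent by rotation or reflection) gives 9 geometric isomers.

9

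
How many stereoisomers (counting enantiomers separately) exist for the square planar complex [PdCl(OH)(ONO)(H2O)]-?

3

A square has two trans pairs of vertices; adjacent vertices are cis.
Systematic placement gives 3 geometric isomers: (Cl/OH trans, H2O/ONO trans); (Cl/ONO trans, H2O/OH trans); (Cl/H2O trans, OH/ONO trans).
Each arrangement has an internal mirror plane or centre of symmetry, so none is chiral.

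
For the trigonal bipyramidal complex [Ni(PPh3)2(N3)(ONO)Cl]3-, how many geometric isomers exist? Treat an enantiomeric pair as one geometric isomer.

Placing the ligands in turn and identifying arrangements related by rotation or reflection leaves 7 distinct geometric isomers.

7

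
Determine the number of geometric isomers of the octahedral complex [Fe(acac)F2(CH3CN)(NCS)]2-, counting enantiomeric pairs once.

4

The six octahedral sites form three mutually perpendicular trans pairs.
Each acac is bidentate and must span two cis positions.
Working through the distinct placements yields 4 geometric isomers: F cis (3 arrangements, 2 chiral); F trans.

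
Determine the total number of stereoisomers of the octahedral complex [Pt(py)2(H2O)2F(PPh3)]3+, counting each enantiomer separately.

8

The six octahedral sites form three mutually perpendicular trans pairs.
Working through the distinct placements yields 6 geometric isomers: py trans, H2O cis; py cis, H2O cis (3 arrangements, 2 chiral); py trans, H2O trans; py cis, H2O trans.
Of these, 2 lack any improper symmetry element and so occur as enantiomeric pairs, giving 6 + 2 = 8 stereoisomers in total.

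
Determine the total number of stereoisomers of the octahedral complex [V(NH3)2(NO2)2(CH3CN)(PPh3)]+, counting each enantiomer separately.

An octahedron has six vertices in three trans pairs; every non-trans pair is cis.
The distinct arrangements are (6 in all): NH3 cis, NO2 cis (3 arrangements, 2 chiral); NH3 cis, NO2 trans; NH3 trans, NO2 cis; NH3 trans, NO2 trans.
Of these, 2 lack any improper symmetry element and so occur as enantiomeric pairs, giving 6 + 2 = 8 stereoisomers in total.

8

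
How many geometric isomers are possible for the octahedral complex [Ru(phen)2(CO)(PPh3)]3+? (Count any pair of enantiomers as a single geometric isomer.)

An octahedron has six vertices in three trans pairs; every non-trans pair is cis.
Each phen is bidentate and must span two cis positions.
Working through the distinct placements yields 2 geometric isomers: CO and PPh3 mutually trans; CO and PPh3 mutually cis (chiral).

2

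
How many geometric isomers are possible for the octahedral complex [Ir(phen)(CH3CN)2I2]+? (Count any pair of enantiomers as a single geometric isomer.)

Each phen is bidentate and must span two cis positions.
There are 3 geometric isomers: CH3CN trans, I cis; CH3CN cis, I cis (chiral); CH3CN cis, I trans.

3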